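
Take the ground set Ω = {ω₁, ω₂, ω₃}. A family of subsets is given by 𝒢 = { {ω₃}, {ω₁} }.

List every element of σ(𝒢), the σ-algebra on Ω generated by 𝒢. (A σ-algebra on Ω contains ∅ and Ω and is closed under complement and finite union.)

σ(𝒢) = { {}, {ω₁}, {ω₂}, {ω₃}, {ω₁, ω₂}, {ω₁, ω₃}, {ω₂, ω₃}, Ω }

Working:
Start: 𝒢 ∪ {∅, Ω} = { {}, {ω₁}, {ω₃}, Ω }.
Step 1 adds 3:
  {ω₁, ω₂}  = Ω∖{ω₃}
  {ω₁, ω₃}  = {ω₃} ∪ {ω₁}
  {ω₂, ω₃}  = Ω∖{ω₁}
  (now 7)
Step 2 (1 new):
  {ω₂}  = Ω∖{ω₁, ω₃}
  (now 8)
Step 3: no new sets; the family is a σ-algebra.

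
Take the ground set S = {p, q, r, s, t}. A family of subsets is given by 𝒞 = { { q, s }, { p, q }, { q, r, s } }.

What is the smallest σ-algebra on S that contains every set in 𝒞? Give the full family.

σ(𝒞) (32 sets): { ∅, { p }, { q }, { r }, { s }, { t }, { p, q }, { p, r }, { p, s }, { p, t }, { q, r }, { q, s }, { q, t }, { r, s }, { r, t }, { s, t }, { p, q, r }, { p, q, s }, { p, q, t }, { p, r, s }, { p, r, t }, { p, s, t }, { q, r, s }, { q, r, t }, { q, s, t }, { r, s, t }, { p, q, r, s }, { p, q, r, t }, { p, q, s, t }, { p, r, s, t }, { q, r, s, t }, S }

Trace:
Seed the family with 𝒞 together with ∅ and S: { ∅, { p, q }, { q, s }, { q, r, s }, S }.
Step 1. New:
  { p, t }  = S∖{ q, r, s }
  { p, q, s }  = { p, q } ∪ { q, s }
  { p, r, t }  = S∖{ q, s }
  { r, s, t }  = S∖{ p, q }
  { p, q, r, s }  = { q, r, s } ∪ { p, q }
  — 10 sets.
Step 2: +7 →
  { t }  = S∖{ p, q, r, s }
  { r, t }  = S∖{ p, q, s }
  { p, q, t }  = { p, q } ∪ { p, t }
  { p, q, r, t }  = { p, q } ∪ { p, r, t }
  { p, q, s, t }  = { p, q, s } ∪ { p, t }
  { p, r, s, t }  = { r, s, t } ∪ { p, r, t }
  { q, r, s, t }  = { r, s, t } ∪ { q, r, s }
  — 17 sets.
Step 3: 6 new —
  { p }  = S∖{ q, r, s, t }
  { q }  = S∖{ p, r, s, t }
  { r }  = S∖{ p, q, s, t }
  { s }  = S∖{ p, q, r, t }
  { r, s }  = S∖{ p, q, t }
  { q, s, t }  = { q, s } ∪ { t }
  — 23 sets.
Step 4: 9 new —
  { p, r }  = S∖{ q, s, t }
  { p, s }  = { s } ∪ { p }
  { q, r }  = { q } ∪ { r }
  { q, t }  = { q } ∪ { t }
  { s, t }  = { t } ∪ { s }
  { p, q, r }  = { p, q } ∪ { r }
  { p, r, s }  = { r, s } ∪ { p }
  { p, s, t }  = { p, t } ∪ { s }
  { q, r, t }  = { q } ∪ { r, t }
  — 32 sets.
Step 5 adds nothing — fixpoint reached.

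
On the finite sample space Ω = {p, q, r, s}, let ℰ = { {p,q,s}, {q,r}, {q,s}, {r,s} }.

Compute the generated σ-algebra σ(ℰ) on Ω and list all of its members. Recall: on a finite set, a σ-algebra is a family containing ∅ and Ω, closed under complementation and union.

σ(ℰ) (16 sets): { {}, {p}, {q}, {r}, {s}, {p,q}, {p,r}, {p,s}, {q,r}, {q,s}, {r,s}, {p,q,r}, {p,q,s}, {p,r,s}, {q,r,s}, Ω }

Working:
Seed the family with ℰ together with ∅ and Ω: { {}, {q,r}, {q,s}, {r,s}, {p,q,s}, Ω }.
Round 1: +5 →
  {r}  = ᶜ of {p,q,s}
  {p,q}  = ᶜ of {r,s}
  {p,r}  = ᶜ of {q,s}
  {p,s}  = ᶜ of {q,r}
  {q,r,s}  = {r,s} ∪ {q,r}
  — 11 sets.
Round 2 (3 new):
  {p}  = ᶜ of {q,r,s}
  {p,q,r}  = {p,q} ∪ {r}
  {p,r,s}  = {r,s} ∪ {p,s}
  — 14 sets.
Round 3. New:
  {q}  = ᶜ of {p,r,s}
  {s}  = ᶜ of {p,q,r}
  — 16 sets.
After Round 4 the family is unchanged; done.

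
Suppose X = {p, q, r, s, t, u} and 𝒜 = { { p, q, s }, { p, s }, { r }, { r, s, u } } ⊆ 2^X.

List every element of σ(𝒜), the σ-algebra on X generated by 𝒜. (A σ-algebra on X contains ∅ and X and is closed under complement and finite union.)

Answer: σ(𝒜) = { {  }, { p }, { q }, { r }, { s }, { t }, { u }, { p, q }, { p, r }, { p, s }, { p, t }, { p, u }, { q, r }, { q, s }, { q, t }, { q, u }, { r, s }, { r, t }, { r, u }, { s, t }, { s, u }, { t, u }, { p, q, r }, { p, q, s }, { p, q, t }, { p, q, u }, { p, r, s }, { p, r, t }, { p, r, u }, { p, s, t }, { p, s, u }, { p, t, u }, { q, r, s }, { q, r, t }, { q, r, u }, { q, s, t }, { q, s, u }, { q, t, u }, { r, s, t }, { r, s, u }, { r, t, u }, { s, t, u }, { p, q, r, s }, { p, q, r, t }, { p, q, r, u }, { p, q, s, t }, { p, q, s, u }, { p, q, t, u }, { p, r, s, t }, { p, r, s, u }, { p, r, t, u }, { p, s, t, u }, { q, r, s, t }, { q, r, s, u }, { q, r, t, u }, { q, s, t, u }, { r, s, t, u }, { p, q, r, s, t }, { p, q, r, s, u }, { p, q, r, t, u }, { p, q, s, t, u }, { p, r, s, t, u }, { q, r, s, t, u }, X }

Check:
Initial family (6 sets): { {  }, { r }, { p, s }, { p, q, s }, { r, s, u }, X }.
Iteration 1 (8 new):
  { p, q, t }  = X∖{ r, s, u }
  { p, r, s }  = { r } ∪ { p, s }
  { r, t, u }  = X∖{ p, q, s }
  { p, q, r, s }  = { r } ∪ { p, q, s }
  { p, r, s, u }  = { p, s } ∪ { r, s, u }
  { q, r, t, u }  = X∖{ p, s }
  { p, q, r, s, u }  = { r, s, u } ∪ { p, q, s }
  { p, q, s, t, u }  = X∖{ r }
Iteration 2: +11 →
  { t }  = X∖{ p, q, r, s, u }
  { q, t }  = X∖{ p, r, s, u }
  { t, u }  = X∖{ p, q, r, s }
  { q, t, u }  = X∖{ p, r, s }
  { p, q, r, t }  = { r } ∪ { p, q, t }
  { p, q, s, t }  = { p, q, s } ∪ { p, q, t }
  { r, s, t, u }  = { r, t, u } ∪ { r, s, u }
  { p, q, r, s, t }  = { p, q, t } ∪ { p, r, s }
  { p, q, r, t, u }  = { p, q, t } ∪ { r, t, u }
  { p, r, s, t, u }  = { p, r, s } ∪ { r, t, u }
  { q, r, s, t, u }  = { r, s, u } ∪ { q, r, t, u }
Iteration 3 adds 13:
  { p }  = X∖{ q, r, s, t, u }
  { q }  = X∖{ p, r, s, t, u }
  { s }  = X∖{ p, q, r, t, u }
  { u }  = X∖{ p, q, r, s, t }
  { p, q }  = X∖{ r, s, t, u }
  { r, t }  = { t } ∪ { r }
  { r, u }  = X∖{ p, q, s, t }
  { s, u }  = X∖{ p, q, r, t }
  { p, s, t }  = { p, s } ∪ { t }
  { q, r, t }  = { q, t } ∪ { r }
  { p, q, t, u }  = { t, u } ∪ { p, q, t }
  { p, r, s, t }  = { p, r, s } ∪ { t }
  { p, s, t, u }  = { t, u } ∪ { p, s }
Iteration 4 adds 25:
  { p, r }  = { r } ∪ { p }
  { p, t }  = { p } ∪ { t }
  { p, u }  = { p } ∪ { u }
  { q, r }  = X∖{ p, s, t, u }
  { q, s }  = { q } ∪ { s }
  { q, u }  = X∖{ p, r, s, t }
  { r, s }  = X∖{ p, q, t, u }
  { s, t }  = { s } ∪ { t }
  { p, q, r }  = { p, q } ∪ { r }
  { p, q, u }  = { p, q } ∪ { u }
  { p, r, t }  = { r, t } ∪ { p }
  { p, r, u }  = { r, u } ∪ { p }
  { p, s, u }  = X∖{ q, r, t }
  { p, t, u }  = { p } ∪ { t, u }
  { q, r, u }  = X∖{ p, s, t }
  { q, s, t }  = { s } ∪ { q, t }
  { q, s, u }  = { q } ∪ { s, u }
  { r, s, t }  = { r, t } ∪ { s }
  { s, t, u }  = { s } ∪ { t, u }
  { p, q, r, u }  = { p, q } ∪ { r, u }
  { p, q, s, u }  = X∖{ r, t }
  { p, r, t, u }  = { p } ∪ { r, t, u }
  { q, r, s, t }  = { s } ∪ { q, r, t }
  { q, r, s, u }  = { q } ∪ { r, s, u }
  { q, s, t, u }  = { s } ∪ { q, t, u }
Iteration 5 adds 1:
  { q, r, s }  = X∖{ p, t, u }
Iteration 6: no new sets; the family is a σ-algebra.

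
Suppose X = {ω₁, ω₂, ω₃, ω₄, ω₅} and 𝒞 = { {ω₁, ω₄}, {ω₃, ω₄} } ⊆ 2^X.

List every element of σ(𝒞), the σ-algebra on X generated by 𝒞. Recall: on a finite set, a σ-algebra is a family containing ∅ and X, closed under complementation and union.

Begin from { ∅, {ω₁, ω₄}, {ω₃, ω₄}, X } (that is, 𝒞 plus ∅ and X).
Iteration 1: 3 new —
  {ω₁, ω₂, ω₅}  = ᶜ of {ω₃, ω₄}
  {ω₁, ω₃, ω₄}  = {ω₃, ω₄} ∪ {ω₁, ω₄}
  {ω₂, ω₃, ω₅}  = ᶜ of {ω₁, ω₄}
  [7 total]
Iteration 2: +4 →
  {ω₂, ω₅}  = ᶜ of {ω₁, ω₃, ω₄}
  {ω₁, ω₂, ω₃, ω₅}  = {ω₁, ω₂, ω₅} ∪ {ω₂, ω₃, ω₅}
  {ω₁, ω₂, ω₄, ω₅}  = {ω₁, ω₂, ω₅} ∪ {ω₁, ω₄}
  {ω₂, ω₃, ω₄, ω₅}  = {ω₃, ω₄} ∪ {ω₂, ω₃, ω₅}
  [11 total]
Iteration 3 adds 3:
  {ω₁}  = ᶜ of {ω₂, ω₃, ω₄, ω₅}
  {ω₃}  = ᶜ of {ω₁, ω₂, ω₄, ω₅}
  {ω₄}  = ᶜ of {ω₁, ω₂, ω₃, ω₅}
  [14 total]
Iteration 4: +2 →
  {ω₁, ω₃}  = {ω₃} ∪ {ω₁}
  {ω₂, ω₄, ω₅}  = {ω₂, ω₅} ∪ {ω₄}
  [16 total]
Iteration 5 adds nothing — fixpoint reached.

σ(𝒞) = { ∅, {ω₁}, {ω₃}, {ω₄}, {ω₁, ω₃}, {ω₁, ω₄}, {ω₂, ω₅}, {ω₃, ω₄}, {ω₁, ω₂, ω₅}, {ω₁, ω₃, ω₄}, {ω₂, ω₃, ω₅}, {ω₂, ω₄, ω₅}, {ω₁, ω₂, ω₃, ω₅}, {ω₁, ω₂, ω₄, ω₅}, {ω₂, ω₃, ω₄, ω₅}, X }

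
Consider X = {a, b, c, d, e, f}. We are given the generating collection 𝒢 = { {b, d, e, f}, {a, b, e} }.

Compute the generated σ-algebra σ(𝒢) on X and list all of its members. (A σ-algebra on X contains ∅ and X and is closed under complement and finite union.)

σ(𝒢) (16 sets): { ∅, {a}, {c}, {a, c}, {b, e}, {d, f}, {a, b, e}, {a, d, f}, {b, c, e}, {c, d, f}, {a, b, c, e}, {a, c, d, f}, {b, d, e, f}, {a, b, d, e, f}, {b, c, d, e, f}, X }

Check:
Initial family (4 sets): { ∅, {a, b, e}, {b, d, e, f}, X }.
Round 1: +3 →
  {a, c}  = ᶜ of {b, d, e, f}
  {c, d, f}  = ᶜ of {a, b, e}
  {a, b, d, e, f}  = {a, b, e} ∪ {b, d, e, f}
  (now 7)
Round 2. New:
  {c}  = ᶜ of {a, b, d, e, f}
  {a, b, c, e}  = {a, b, e} ∪ {a, c}
  {a, c, d, f}  = {a, c} ∪ {c, d, f}
  {b, c, d, e, f}  = {b, d, e, f} ∪ {c, d, f}
  (now 11)
Round 3 (3 new):
  {a}  = ᶜ of {b, c, d, e, f}
  {b, e}  = ᶜ of {a, c, d, f}
  {d, f}  = ᶜ of {a, b, c, e}
  (now 14)
Round 4: +2 →
  {a, d, f}  = {d, f} ∪ {a}
  {b, c, e}  = {c} ∪ {b, e}
  (now 16)
Round 5: no new sets; the family is a σ-algebra.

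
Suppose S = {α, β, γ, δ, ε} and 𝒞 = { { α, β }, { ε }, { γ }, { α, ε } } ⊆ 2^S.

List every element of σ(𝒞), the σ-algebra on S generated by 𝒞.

σ(𝒞) = { ∅, { α }, { β }, { γ }, { δ }, { ε }, { α, β }, { α, γ }, { α, δ }, { α, ε }, { β, γ }, { β, δ }, { β, ε }, { γ, δ }, { γ, ε }, { δ, ε }, { α, β, γ }, { α, β, δ }, { α, β, ε }, { α, γ, δ }, { α, γ, ε }, { α, δ, ε }, { β, γ, δ }, { β, γ, ε }, { β, δ, ε }, { γ, δ, ε }, { α, β, γ, δ }, { α, β, γ, ε }, { α, β, δ, ε }, { α, γ, δ, ε }, { β, γ, δ, ε }, S }

Check:
Seed the family with 𝒞 together with ∅ and S: { ∅, { γ }, { ε }, { α, β }, { α, ε }, S }.
Round 1. New:
  { γ, ε }  = { γ } ∪ { ε }
  { α, β, γ }  = { γ } ∪ { α, β }
  { α, β, ε }  = { α, β } ∪ { α, ε }
  { α, γ, ε }  = { γ } ∪ { α, ε }
  { β, γ, δ }  = ᶜ of { α, ε }
  { γ, δ, ε }  = ᶜ of { α, β }
  { α, β, γ, δ }  = ᶜ of { ε }
  { α, β, δ, ε }  = ᶜ of { γ }
  |family| = 14
Round 2: 7 new —
  { β, δ }  = ᶜ of { α, γ, ε }
  { γ, δ }  = ᶜ of { α, β, ε }
  { δ, ε }  = ᶜ of { α, β, γ }
  { α, β, δ }  = ᶜ of { γ, ε }
  { α, β, γ, ε }  = { α, β, γ } ∪ { α, γ, ε }
  { α, γ, δ, ε }  = { γ, δ, ε } ∪ { α, γ, ε }
  { β, γ, δ, ε }  = { γ, δ, ε } ∪ { β, γ, δ }
  |family| = 21
Round 3: +5 →
  { α }  = ᶜ of { β, γ, δ, ε }
  { β }  = ᶜ of { α, γ, δ, ε }
  { δ }  = ᶜ of { α, β, γ, ε }
  { α, δ, ε }  = { δ, ε } ∪ { α, ε }
  { β, δ, ε }  = { δ, ε } ∪ { β, δ }
  |family| = 26
Round 4. New:
  { α, γ }  = ᶜ of { β, δ, ε }
  { α, δ }  = { δ } ∪ { α }
  { β, γ }  = ᶜ of { α, δ, ε }
  { β, ε }  = { β } ∪ { ε }
  { α, γ, δ }  = { γ, δ } ∪ { α }
  { β, γ, ε }  = { β } ∪ { γ, ε }
  |family| = 32
Round 5: closed — nothing new.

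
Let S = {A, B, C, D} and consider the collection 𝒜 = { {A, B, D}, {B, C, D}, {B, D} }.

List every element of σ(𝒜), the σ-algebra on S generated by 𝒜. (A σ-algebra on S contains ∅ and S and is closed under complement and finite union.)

Seed the family with 𝒜 together with ∅ and S: { ∅, {B, D}, {A, B, D}, {B, C, D}, S }.
Round 1 adds 3:
  {A}  = complement {B, C, D}
  {C}  = complement {A, B, D}
  {A, C}  = complement {B, D}
Round 2: no new sets; the family is a σ-algebra.

Hence σ(𝒜) has 8 members: { ∅, {A}, {C}, {A, C}, {B, D}, {A, B, D}, {B, C, D}, S }.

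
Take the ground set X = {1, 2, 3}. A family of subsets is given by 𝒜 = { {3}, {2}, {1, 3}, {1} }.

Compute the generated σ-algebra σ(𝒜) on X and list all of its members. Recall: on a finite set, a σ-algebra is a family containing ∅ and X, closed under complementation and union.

Begin from { ∅, {1}, {2}, {3}, {1, 3}, X } (that is, 𝒜 plus ∅ and X).
Round 1 (2 new):
  {1, 2}  = ᶜ of {3}
  {2, 3}  = ᶜ of {1}
  (now 8)
After Round 2 the family is unchanged; done.

|σ(𝒜)| = 8.  σ(𝒜) = { ∅, {1}, {2}, {3}, {1, 2}, {1, 3}, {2, 3}, X }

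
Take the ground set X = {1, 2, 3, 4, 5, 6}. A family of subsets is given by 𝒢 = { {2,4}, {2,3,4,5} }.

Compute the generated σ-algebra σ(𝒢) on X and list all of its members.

Initial family (4 sets): { {}, {2,4}, {2,3,4,5}, X }.
Step 1 adds 2:
  {1,6}  = complement {2,3,4,5}
  {1,3,5,6}  = complement {2,4}
Step 2 adds 1:
  {1,2,4,6}  = {1,6} ∪ {2,4}
Step 3. New:
  {3,5}  = complement {1,2,4,6}
Step 4: no new sets; the family is a σ-algebra.

Therefore σ(𝒢) = { {}, {1,6}, {2,4}, {3,5}, {1,2,4,6}, {1,3,5,6}, {2,3,4,5}, X } (|σ(𝒢)| = 8).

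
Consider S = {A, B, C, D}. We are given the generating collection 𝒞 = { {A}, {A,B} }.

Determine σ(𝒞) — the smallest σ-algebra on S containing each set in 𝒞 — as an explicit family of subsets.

Start: 𝒞 ∪ {∅, S} = { ∅, {A}, {A,B}, S }.
Pass 1: 2 new —
  {C,D}  = ᶜ of {A,B}
  {B,C,D}  = ᶜ of {A}
  (now 6)
Pass 2: 1 new —
  {A,C,D}  = {C,D} ∪ {A}
  (now 7)
Pass 3 (1 new):
  {B}  = ᶜ of {A,C,D}
  (now 8)
After Pass 4 the family is unchanged; done.

Therefore σ(𝒞) = { ∅, {A}, {B}, {A,B}, {C,D}, {A,C,D}, {B,C,D}, S } (|σ(𝒞)| = 8).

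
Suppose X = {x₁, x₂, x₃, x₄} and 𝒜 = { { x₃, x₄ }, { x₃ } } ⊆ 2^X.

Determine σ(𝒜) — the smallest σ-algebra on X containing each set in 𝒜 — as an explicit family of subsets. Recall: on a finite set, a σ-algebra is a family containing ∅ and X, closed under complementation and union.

Seed the family with 𝒜 together with ∅ and X: { ∅, { x₃ }, { x₃, x₄ }, X }.
Step 1 (2 new):
  { x₁, x₂ }  = ᶜ of { x₃, x₄ }
  { x₁, x₂, x₄ }  = ᶜ of { x₃ }
  (now 6)
Step 2: +1 →
  { x₁, x₂, x₃ }  = { x₃ } ∪ { x₁, x₂ }
  (now 7)
Step 3 (1 new):
  { x₄ }  = ᶜ of { x₁, x₂, x₃ }
  (now 8)
Step 4: already closed under ᶜ and ∪.

|σ(𝒜)| = 8.  σ(𝒜) = { ∅, { x₃ }, { x₄ }, { x₁, x₂ }, { x₃, x₄ }, { x₁, x₂, x₃ }, { x₁, x₂, x₄ }, X }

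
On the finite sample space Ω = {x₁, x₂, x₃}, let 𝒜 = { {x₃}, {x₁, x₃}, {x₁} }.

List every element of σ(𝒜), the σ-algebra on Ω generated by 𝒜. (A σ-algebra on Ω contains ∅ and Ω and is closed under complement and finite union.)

σ(𝒜) (8 sets): { {}, {x₁}, {x₂}, {x₃}, {x₁, x₂}, {x₁, x₃}, {x₂, x₃}, Ω }

Working:
Take S₀ = 𝒜 ∪ {∅, Ω} = { {}, {x₁}, {x₃}, {x₁, x₃}, Ω }.
Iteration 1 (3 new):
  {x₂}  = complement {x₁, x₃}
  {x₁, x₂}  = complement {x₃}
  {x₂, x₃}  = complement {x₁}
  (now 8)
Iteration 2: already closed under ᶜ and ∪.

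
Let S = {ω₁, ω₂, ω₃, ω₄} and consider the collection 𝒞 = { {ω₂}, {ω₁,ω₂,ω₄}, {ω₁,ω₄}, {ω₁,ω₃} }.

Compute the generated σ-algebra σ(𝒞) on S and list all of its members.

Answer: σ(𝒞) = { ∅, {ω₁}, {ω₂}, {ω₃}, {ω₄}, {ω₁,ω₂}, {ω₁,ω₃}, {ω₁,ω₄}, {ω₂,ω₃}, {ω₂,ω₄}, {ω₃,ω₄}, {ω₁,ω₂,ω₃}, {ω₁,ω₂,ω₄}, {ω₁,ω₃,ω₄}, {ω₂,ω₃,ω₄}, S }

Derivation:
Start: 𝒞 ∪ {∅, S} = { ∅, {ω₂}, {ω₁,ω₃}, {ω₁,ω₄}, {ω₁,ω₂,ω₄}, S }.
Pass 1: +5 →
  {ω₃}  = ᶜ of {ω₁,ω₂,ω₄}
  {ω₂,ω₃}  = ᶜ of {ω₁,ω₄}
  {ω₂,ω₄}  = ᶜ of {ω₁,ω₃}
  {ω₁,ω₂,ω₃}  = {ω₁,ω₃} ∪ {ω₂}
  {ω₁,ω₃,ω₄}  = ᶜ of {ω₂}
Pass 2. New:
  {ω₄}  = ᶜ of {ω₁,ω₂,ω₃}
  {ω₂,ω₃,ω₄}  = {ω₃} ∪ {ω₂,ω₄}
Pass 3. New:
  {ω₁}  = ᶜ of {ω₂,ω₃,ω₄}
  {ω₃,ω₄}  = {ω₃} ∪ {ω₄}
Pass 4. New:
  {ω₁,ω₂}  = ᶜ of {ω₃,ω₄}
After Pass 5 the family is unchanged; done.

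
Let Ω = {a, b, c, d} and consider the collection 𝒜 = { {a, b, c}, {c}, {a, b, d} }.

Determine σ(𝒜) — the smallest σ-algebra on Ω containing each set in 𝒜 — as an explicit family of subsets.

|σ(𝒜)| = 8.  σ(𝒜) = { {}, {c}, {d}, {a, b}, {c, d}, {a, b, c}, {a, b, d}, Ω }

Derivation:
Begin from { {}, {c}, {a, b, c}, {a, b, d}, Ω } (that is, 𝒜 plus ∅ and Ω).
Iteration 1 adds 1:
  {d}  = {a, b, c}ᶜ
  |family| = 6
Iteration 2 adds 1:
  {c, d}  = {d} ∪ {c}
  |family| = 7
Iteration 3 adds 1:
  {a, b}  = {c, d}ᶜ
  |family| = 8
After Iteration 4 the family is unchanged; done.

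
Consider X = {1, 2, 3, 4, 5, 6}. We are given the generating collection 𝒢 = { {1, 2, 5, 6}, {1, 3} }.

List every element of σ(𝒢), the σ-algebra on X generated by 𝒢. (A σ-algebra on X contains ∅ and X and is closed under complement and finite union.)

Initial family (4 sets): { {}, {1, 3}, {1, 2, 5, 6}, X }.
Round 1 adds 3:
  {3, 4}  = ᶜ of {1, 2, 5, 6}
  {2, 4, 5, 6}  = ᶜ of {1, 3}
  {1, 2, 3, 5, 6}  = {1, 3} ∪ {1, 2, 5, 6}
  — 7 sets.
Round 2: +4 →
  {4}  = ᶜ of {1, 2, 3, 5, 6}
  {1, 3, 4}  = {3, 4} ∪ {1, 3}
  {1, 2, 4, 5, 6}  = {2, 4, 5, 6} ∪ {1, 2, 5, 6}
  {2, 3, 4, 5, 6}  = {3, 4} ∪ {2, 4, 5, 6}
  — 11 sets.
Round 3 adds 3:
  {1}  = ᶜ of {2, 3, 4, 5, 6}
  {3}  = ᶜ of {1, 2, 4, 5, 6}
  {2, 5, 6}  = ᶜ of {1, 3, 4}
  — 14 sets.
Round 4 (2 new):
  {1, 4}  = {1} ∪ {4}
  {2, 3, 5, 6}  = {3} ∪ {2, 5, 6}
  — 16 sets.
Round 5: stable.

|σ(𝒢)| = 16.  σ(𝒢) = { {}, {1}, {3}, {4}, {1, 3}, {1, 4}, {3, 4}, {1, 3, 4}, {2, 5, 6}, {1, 2, 5, 6}, {2, 3, 5, 6}, {2, 4, 5, 6}, {1, 2, 3, 5, 6}, {1, 2, 4, 5, 6}, {2, 3, 4, 5, 6}, X }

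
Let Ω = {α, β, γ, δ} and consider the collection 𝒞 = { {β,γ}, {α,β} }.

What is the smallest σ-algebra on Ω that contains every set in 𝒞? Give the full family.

Seed the family with 𝒞 together with ∅ and Ω: { {}, {α,β}, {β,γ}, Ω }.
Pass 1: +3 →
  {α,δ}  = complement {β,γ}
  {γ,δ}  = complement {α,β}
  {α,β,γ}  = {α,β} ∪ {β,γ}
  (now 7)
Pass 2: 4 new —
  {δ}  = complement {α,β,γ}
  {α,β,δ}  = {α,δ} ∪ {α,β}
  {α,γ,δ}  = {γ,δ} ∪ {α,δ}
  {β,γ,δ}  = {γ,δ} ∪ {β,γ}
  (now 11)
Pass 3 adds 3:
  {α}  = complement {β,γ,δ}
  {β}  = complement {α,γ,δ}
  {γ}  = complement {α,β,δ}
  (now 14)
Pass 4. New:
  {α,γ}  = {γ} ∪ {α}
  {β,δ}  = {δ} ∪ {β}
  (now 16)
Pass 5: stable.

σ(𝒞) = { {}, {α}, {β}, {γ}, {δ}, {α,β}, {α,γ}, {α,δ}, {β,γ}, {β,δ}, {γ,δ}, {α,β,γ}, {α,β,δ}, {α,γ,δ}, {β,γ,δ}, Ω }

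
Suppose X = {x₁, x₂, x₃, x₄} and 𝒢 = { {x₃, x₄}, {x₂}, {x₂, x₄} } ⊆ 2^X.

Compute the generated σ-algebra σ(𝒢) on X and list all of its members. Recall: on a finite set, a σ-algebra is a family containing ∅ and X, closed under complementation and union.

Seed the family with 𝒢 together with ∅ and X: { ∅, {x₂}, {x₂, x₄}, {x₃, x₄}, X }.
Step 1 (4 new):
  {x₁, x₂}  = ᶜ of {x₃, x₄}
  {x₁, x₃}  = ᶜ of {x₂, x₄}
  {x₁, x₃, x₄}  = ᶜ of {x₂}
  {x₂, x₃, x₄}  = {x₃, x₄} ∪ {x₂}
Step 2. New:
  {x₁}  = ᶜ of {x₂, x₃, x₄}
  {x₁, x₂, x₃}  = {x₁, x₂} ∪ {x₁, x₃}
  {x₁, x₂, x₄}  = {x₁, x₂} ∪ {x₂, x₄}
Step 3 (2 new):
  {x₃}  = ᶜ of {x₁, x₂, x₄}
  {x₄}  = ᶜ of {x₁, x₂, x₃}
Step 4. New:
  {x₁, x₄}  = {x₄} ∪ {x₁}
  {x₂, x₃}  = {x₃} ∪ {x₂}
After Step 5 the family is unchanged; done.

Hence σ(𝒢) has 16 members: { ∅, {x₁}, {x₂}, {x₃}, {x₄}, {x₁, x₂}, {x₁, x₃}, {x₁, x₄}, {x₂, x₃}, {x₂, x₄}, {x₃, x₄}, {x₁, x₂, x₃}, {x₁, x₂, x₄}, {x₁, x₃, x₄}, {x₂, x₃, x₄}, X }.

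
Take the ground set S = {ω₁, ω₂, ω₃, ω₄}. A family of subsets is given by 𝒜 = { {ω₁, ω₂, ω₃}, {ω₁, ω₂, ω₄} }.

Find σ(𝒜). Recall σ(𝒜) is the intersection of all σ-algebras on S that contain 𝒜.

Seed the family with 𝒜 together with ∅ and S: { {}, {ω₁, ω₂, ω₃}, {ω₁, ω₂, ω₄}, S }.
Round 1: 2 new —
  {ω₃}  = S∖{ω₁, ω₂, ω₄}
  {ω₄}  = S∖{ω₁, ω₂, ω₃}
  [6 total]
Round 2 (1 new):
  {ω₃, ω₄}  = {ω₃} ∪ {ω₄}
  [7 total]
Round 3. New:
  {ω₁, ω₂}  = S∖{ω₃, ω₄}
  [8 total]
Round 4: already closed under ᶜ and ∪.

Hence σ(𝒜) has 8 members: { {}, {ω₃}, {ω₄}, {ω₁, ω₂}, {ω₃, ω₄}, {ω₁, ω₂, ω₃}, {ω₁, ω₂, ω₄}, S }.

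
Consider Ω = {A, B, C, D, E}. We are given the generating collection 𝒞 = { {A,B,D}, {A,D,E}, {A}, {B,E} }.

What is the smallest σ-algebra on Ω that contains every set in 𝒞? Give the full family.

|σ(𝒞)| = 32.  σ(𝒞) = { {}, {A}, {B}, {C}, {D}, {E}, {A,B}, {A,C}, {A,D}, {A,E}, {B,C}, {B,D}, {B,E}, {C,D}, {C,E}, {D,E}, {A,B,C}, {A,B,D}, {A,B,E}, {A,C,D}, {A,C,E}, {A,D,E}, {B,C,D}, {B,C,E}, {B,D,E}, {C,D,E}, {A,B,C,D}, {A,B,C,E}, {A,B,D,E}, {A,C,D,E}, {B,C,D,E}, Ω }

Working:
Seed the family with 𝒞 together with ∅ and Ω: { {}, {A}, {B,E}, {A,B,D}, {A,D,E}, Ω }.
Iteration 1. New:
  {B,C}  = {A,D,E}ᶜ
  {C,E}  = {A,B,D}ᶜ
  {A,B,E}  = {B,E} ∪ {A}
  {A,C,D}  = {B,E}ᶜ
  {A,B,D,E}  = {A,D,E} ∪ {B,E}
  {B,C,D,E}  = {A}ᶜ
  |family| = 12
Iteration 2 (8 new):
  {C}  = {A,B,D,E}ᶜ
  {C,D}  = {A,B,E}ᶜ
  {A,B,C}  = {B,C} ∪ {A}
  {A,C,E}  = {C,E} ∪ {A}
  {B,C,E}  = {B,E} ∪ {B,C}
  {A,B,C,D}  = {A,B,D} ∪ {A,C,D}
  {A,B,C,E}  = {A,B,E} ∪ {B,C}
  {A,C,D,E}  = {A,D,E} ∪ {A,C,D}
  |family| = 20
Iteration 3 adds 9:
  {B}  = {A,C,D,E}ᶜ
  {D}  = {A,B,C,E}ᶜ
  {E}  = {A,B,C,D}ᶜ
  {A,C}  = {C} ∪ {A}
  {A,D}  = {B,C,E}ᶜ
  {B,D}  = {A,C,E}ᶜ
  {D,E}  = {A,B,C}ᶜ
  {B,C,D}  = {C,D} ∪ {B,C}
  {C,D,E}  = {C,D} ∪ {C,E}
  |family| = 29
Iteration 4: +3 →
  {A,B}  = {C,D,E}ᶜ
  {A,E}  = {B,C,D}ᶜ
  {B,D,E}  = {A,C}ᶜ
  |family| = 32
Iteration 5: no new sets; the family is a σ-algebra.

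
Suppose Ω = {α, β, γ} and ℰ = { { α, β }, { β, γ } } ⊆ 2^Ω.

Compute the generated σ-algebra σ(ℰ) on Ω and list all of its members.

Seed the family with ℰ together with ∅ and Ω: { {}, { α, β }, { β, γ }, Ω }.
Round 1 adds 2:
  { α }  = { β, γ }ᶜ
  { γ }  = { α, β }ᶜ
  (now 6)
Round 2: +1 →
  { α, γ }  = { γ } ∪ { α }
  (now 7)
Round 3 (1 new):
  { β }  = { α, γ }ᶜ
  (now 8)
Round 4: closed — nothing new.

σ(ℰ) = { {}, { α }, { β }, { γ }, { α, β }, { α, γ }, { β, γ }, Ω }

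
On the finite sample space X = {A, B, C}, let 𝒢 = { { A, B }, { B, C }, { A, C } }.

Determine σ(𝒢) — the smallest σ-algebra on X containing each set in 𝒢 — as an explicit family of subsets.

|σ(𝒢)| = 8.  σ(𝒢) = { {}, { A }, { B }, { C }, { A, B }, { A, C }, { B, C }, X }

Check:
Start: 𝒢 ∪ {∅, X} = { {}, { A, B }, { A, C }, { B, C }, X }.
Iteration 1 adds 3:
  { A }  = { B, C }ᶜ
  { B }  = { A, C }ᶜ
  { C }  = { A, B }ᶜ
  |family| = 8
Iteration 2: no new sets; the family is a σ-algebra.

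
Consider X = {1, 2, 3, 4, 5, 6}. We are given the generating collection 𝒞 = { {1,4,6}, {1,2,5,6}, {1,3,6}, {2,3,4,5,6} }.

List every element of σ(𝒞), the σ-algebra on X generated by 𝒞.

Answer: σ(𝒞) = { ∅, {1}, {3}, {4}, {6}, {1,3}, {1,4}, {1,6}, {2,5}, {3,4}, {3,6}, {4,6}, {1,2,5}, {1,3,4}, {1,3,6}, {1,4,6}, {2,3,5}, {2,4,5}, {2,5,6}, {3,4,6}, {1,2,3,5}, {1,2,4,5}, {1,2,5,6}, {1,3,4,6}, {2,3,4,5}, {2,3,5,6}, {2,4,5,6}, {1,2,3,4,5}, {1,2,3,5,6}, {1,2,4,5,6}, {2,3,4,5,6}, X }

Check:
Initial family (6 sets): { ∅, {1,3,6}, {1,4,6}, {1,2,5,6}, {2,3,4,5,6}, X }.
Iteration 1: +7 →
  {1}  = X∖{2,3,4,5,6}
  {3,4}  = X∖{1,2,5,6}
  {2,3,5}  = X∖{1,4,6}
  {2,4,5}  = X∖{1,3,6}
  {1,3,4,6}  = {1,3,6} ∪ {1,4,6}
  {1,2,3,5,6}  = {1,3,6} ∪ {1,2,5,6}
  {1,2,4,5,6}  = {1,4,6} ∪ {1,2,5,6}
  |family| = 13
Iteration 2 (7 new):
  {3}  = X∖{1,2,4,5,6}
  {4}  = X∖{1,2,3,5,6}
  {2,5}  = X∖{1,3,4,6}
  {1,3,4}  = {3,4} ∪ {1}
  {1,2,3,5}  = {2,3,5} ∪ {1}
  {1,2,4,5}  = {2,4,5} ∪ {1}
  {2,3,4,5}  = {3,4} ∪ {2,3,5}
  |family| = 20
Iteration 3: 8 new —
  {1,3}  = {3} ∪ {1}
  {1,4}  = {4} ∪ {1}
  {1,6}  = X∖{2,3,4,5}
  {3,6}  = X∖{1,2,4,5}
  {4,6}  = X∖{1,2,3,5}
  {1,2,5}  = {2,5} ∪ {1}
  {2,5,6}  = X∖{1,3,4}
  {1,2,3,4,5}  = {2,5} ∪ {1,3,4}
  |family| = 28
Iteration 4 (4 new):
  {6}  = X∖{1,2,3,4,5}
  {3,4,6}  = X∖{1,2,5}
  {2,3,5,6}  = X∖{1,4}
  {2,4,5,6}  = X∖{1,3}
  |family| = 32
Iteration 5: stable.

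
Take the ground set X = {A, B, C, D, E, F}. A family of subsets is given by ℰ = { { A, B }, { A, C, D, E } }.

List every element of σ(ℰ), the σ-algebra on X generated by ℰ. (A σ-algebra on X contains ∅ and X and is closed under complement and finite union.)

Initial family (4 sets): { ∅, { A, B }, { A, C, D, E }, X }.
Pass 1 (3 new):
  { B, F }  = ᶜ of { A, C, D, E }
  { C, D, E, F }  = ᶜ of { A, B }
  { A, B, C, D, E }  = { A, B } ∪ { A, C, D, E }
  — 7 sets.
Pass 2. New:
  { F }  = ᶜ of { A, B, C, D, E }
  { A, B, F }  = { A, B } ∪ { B, F }
  { A, C, D, E, F }  = { A, C, D, E } ∪ { C, D, E, F }
  { B, C, D, E, F }  = { C, D, E, F } ∪ { B, F }
  — 11 sets.
Pass 3. New:
  { A }  = ᶜ of { B, C, D, E, F }
  { B }  = ᶜ of { A, C, D, E, F }
  { C, D, E }  = ᶜ of { A, B, F }
  — 14 sets.
Pass 4 (2 new):
  { A, F }  = { F } ∪ { A }
  { B, C, D, E }  = { C, D, E } ∪ { B }
  — 16 sets.
After Pass 5 the family is unchanged; done.

Hence σ(ℰ) has 16 members: { ∅, { A }, { B }, { F }, { A, B }, { A, F }, { B, F }, { A, B, F }, { C, D, E }, { A, C, D, E }, { B, C, D, E }, { C, D, E, F }, { A, B, C, D, E }, { A, C, D, E, F }, { B, C, D, E, F }, X }.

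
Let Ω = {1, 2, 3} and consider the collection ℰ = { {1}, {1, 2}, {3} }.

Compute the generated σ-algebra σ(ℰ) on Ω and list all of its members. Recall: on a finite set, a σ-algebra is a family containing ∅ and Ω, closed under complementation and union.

|σ(ℰ)| = 8.  σ(ℰ) = { {}, {1}, {2}, {3}, {1, 2}, {1, 3}, {2, 3}, Ω }

Working:
Initial family (5 sets): { {}, {1}, {3}, {1, 2}, Ω }.
Step 1. New:
  {1, 3}  = {3} ∪ {1}
  {2, 3}  = {1}ᶜ
  (now 7)
Step 2 (1 new):
  {2}  = {1, 3}ᶜ
  (now 8)
Step 3 adds nothing — fixpoint reached.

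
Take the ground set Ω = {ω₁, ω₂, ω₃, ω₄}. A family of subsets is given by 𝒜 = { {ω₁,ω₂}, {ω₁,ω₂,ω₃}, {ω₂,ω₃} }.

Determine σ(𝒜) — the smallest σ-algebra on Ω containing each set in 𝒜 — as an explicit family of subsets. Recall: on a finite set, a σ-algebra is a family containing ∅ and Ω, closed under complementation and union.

Start: 𝒜 ∪ {∅, Ω} = { {}, {ω₁,ω₂}, {ω₂,ω₃}, {ω₁,ω₂,ω₃}, Ω }.
Pass 1: +3 →
  {ω₄}  = ᶜ of {ω₁,ω₂,ω₃}
  {ω₁,ω₄}  = ᶜ of {ω₂,ω₃}
  {ω₃,ω₄}  = ᶜ of {ω₁,ω₂}
  |family| = 8
Pass 2 adds 3:
  {ω₁,ω₂,ω₄}  = {ω₄} ∪ {ω₁,ω₂}
  {ω₁,ω₃,ω₄}  = {ω₃,ω₄} ∪ {ω₁,ω₄}
  {ω₂,ω₃,ω₄}  = {ω₄} ∪ {ω₂,ω₃}
  |family| = 11
Pass 3: 3 new —
  {ω₁}  = ᶜ of {ω₂,ω₃,ω₄}
  {ω₂}  = ᶜ of {ω₁,ω₃,ω₄}
  {ω₃}  = ᶜ of {ω₁,ω₂,ω₄}
  |family| = 14
Pass 4: 2 new —
  {ω₁,ω₃}  = {ω₃} ∪ {ω₁}
  {ω₂,ω₄}  = {ω₄} ∪ {ω₂}
  |family| = 16
Pass 5: no new sets; the family is a σ-algebra.

Therefore σ(𝒜) = { {}, {ω₁}, {ω₂}, {ω₃}, {ω₄}, {ω₁,ω₂}, {ω₁,ω₃}, {ω₁,ω₄}, {ω₂,ω₃}, {ω₂,ω₄}, {ω₃,ω₄}, {ω₁,ω₂,ω₃}, {ω₁,ω₂,ω₄}, {ω₁,ω₃,ω₄}, {ω₂,ω₃,ω₄}, Ω } (|σ(𝒜)| = 16).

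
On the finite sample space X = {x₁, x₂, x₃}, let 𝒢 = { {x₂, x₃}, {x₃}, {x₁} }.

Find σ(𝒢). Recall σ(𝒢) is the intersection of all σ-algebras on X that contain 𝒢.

Initial family (5 sets): { {}, {x₁}, {x₃}, {x₂, x₃}, X }.
Step 1 adds 2:
  {x₁, x₂}  = {x₃}ᶜ
  {x₁, x₃}  = {x₃} ∪ {x₁}
  (now 7)
Step 2 adds 1:
  {x₂}  = {x₁, x₃}ᶜ
  (now 8)
Step 3: already closed under ᶜ and ∪.

σ(𝒢) = { {}, {x₁}, {x₂}, {x₃}, {x₁, x₂}, {x₁, x₃}, {x₂, x₃}, X }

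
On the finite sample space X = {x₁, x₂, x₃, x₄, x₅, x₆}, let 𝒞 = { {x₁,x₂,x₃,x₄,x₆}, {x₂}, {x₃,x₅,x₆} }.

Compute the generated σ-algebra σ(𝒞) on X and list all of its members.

σ(𝒞) (16 sets): { ∅, {x₂}, {x₅}, {x₁,x₄}, {x₂,x₅}, {x₃,x₆}, {x₁,x₂,x₄}, {x₁,x₄,x₅}, {x₂,x₃,x₆}, {x₃,x₅,x₆}, {x₁,x₂,x₄,x₅}, {x₁,x₃,x₄,x₆}, {x₂,x₃,x₅,x₆}, {x₁,x₂,x₃,x₄,x₆}, {x₁,x₃,x₄,x₅,x₆}, X }

Check:
Take S₀ = 𝒞 ∪ {∅, X} = { ∅, {x₂}, {x₃,x₅,x₆}, {x₁,x₂,x₃,x₄,x₆}, X }.
Round 1: 4 new —
  {x₅}  = ᶜ of {x₁,x₂,x₃,x₄,x₆}
  {x₁,x₂,x₄}  = ᶜ of {x₃,x₅,x₆}
  {x₂,x₃,x₅,x₆}  = {x₃,x₅,x₆} ∪ {x₂}
  {x₁,x₃,x₄,x₅,x₆}  = ᶜ of {x₂}
Round 2. New:
  {x₁,x₄}  = ᶜ of {x₂,x₃,x₅,x₆}
  {x₂,x₅}  = {x₂} ∪ {x₅}
  {x₁,x₂,x₄,x₅}  = {x₁,x₂,x₄} ∪ {x₅}
Round 3: 3 new —
  {x₃,x₆}  = ᶜ of {x₁,x₂,x₄,x₅}
  {x₁,x₄,x₅}  = {x₁,x₄} ∪ {x₅}
  {x₁,x₃,x₄,x₆}  = ᶜ of {x₂,x₅}
Round 4 adds 1:
  {x₂,x₃,x₆}  = ᶜ of {x₁,x₄,x₅}
Round 5: already closed under ᶜ and ∪.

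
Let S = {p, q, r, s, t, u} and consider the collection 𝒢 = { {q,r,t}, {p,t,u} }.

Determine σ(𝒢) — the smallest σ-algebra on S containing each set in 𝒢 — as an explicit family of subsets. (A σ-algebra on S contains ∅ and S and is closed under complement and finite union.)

Take S₀ = 𝒢 ∪ {∅, S} = { {}, {p,t,u}, {q,r,t}, S }.
Iteration 1: +3 →
  {p,s,u}  = complement {q,r,t}
  {q,r,s}  = complement {p,t,u}
  {p,q,r,t,u}  = {p,t,u} ∪ {q,r,t}
Iteration 2. New:
  {s}  = complement {p,q,r,t,u}
  {p,s,t,u}  = {p,t,u} ∪ {p,s,u}
  {q,r,s,t}  = {q,r,t} ∪ {q,r,s}
  {p,q,r,s,u}  = {q,r,s} ∪ {p,s,u}
Iteration 3 (3 new):
  {t}  = complement {p,q,r,s,u}
  {p,u}  = complement {q,r,s,t}
  {q,r}  = complement {p,s,t,u}
Iteration 4: +2 →
  {s,t}  = {s} ∪ {t}
  {p,q,r,u}  = {q,r} ∪ {p,u}
Iteration 5 adds nothing — fixpoint reached.

σ(𝒢) = { {}, {s}, {t}, {p,u}, {q,r}, {s,t}, {p,s,u}, {p,t,u}, {q,r,s}, {q,r,t}, {p,q,r,u}, {p,s,t,u}, {q,r,s,t}, {p,q,r,s,u}, {p,q,r,t,u}, S }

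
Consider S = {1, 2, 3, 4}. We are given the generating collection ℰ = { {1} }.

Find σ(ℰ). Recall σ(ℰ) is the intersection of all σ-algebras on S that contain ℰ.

|σ(ℰ)| = 4.  σ(ℰ) = { {}, {1}, {2,3,4}, S }

Trace:
Initial family (3 sets): { {}, {1}, S }.
Round 1 (1 new):
  {2,3,4}  = ᶜ of {1}
  [4 total]
Round 2 adds nothing — fixpoint reached.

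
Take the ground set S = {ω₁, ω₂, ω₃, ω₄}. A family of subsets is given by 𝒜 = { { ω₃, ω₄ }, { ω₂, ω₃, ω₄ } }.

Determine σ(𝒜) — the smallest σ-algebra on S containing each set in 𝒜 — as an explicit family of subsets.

σ(𝒜) (8 sets): { ∅, { ω₁ }, { ω₂ }, { ω₁, ω₂ }, { ω₃, ω₄ }, { ω₁, ω₃, ω₄ }, { ω₂, ω₃, ω₄ }, S }

Working:
Take S₀ = 𝒜 ∪ {∅, S} = { ∅, { ω₃, ω₄ }, { ω₂, ω₃, ω₄ }, S }.
Step 1: 2 new —
  { ω₁ }  = { ω₂, ω₃, ω₄ }ᶜ
  { ω₁, ω₂ }  = { ω₃, ω₄ }ᶜ
  — 6 sets.
Step 2. New:
  { ω₁, ω₃, ω₄ }  = { ω₃, ω₄ } ∪ { ω₁ }
  — 7 sets.
Step 3. New:
  { ω₂ }  = { ω₁, ω₃, ω₄ }ᶜ
  — 8 sets.
Step 4: already closed under ᶜ and ∪.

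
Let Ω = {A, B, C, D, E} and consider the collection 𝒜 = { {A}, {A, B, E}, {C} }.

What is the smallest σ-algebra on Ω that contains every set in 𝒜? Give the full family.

Take S₀ = 𝒜 ∪ {∅, Ω} = { ∅, {A}, {C}, {A, B, E}, Ω }.
Iteration 1: +5 →
  {A, C}  = {C} ∪ {A}
  {C, D}  = complement {A, B, E}
  {A, B, C, E}  = {C} ∪ {A, B, E}
  {A, B, D, E}  = complement {C}
  {B, C, D, E}  = complement {A}
  — 10 sets.
Iteration 2: +3 →
  {D}  = complement {A, B, C, E}
  {A, C, D}  = {C, D} ∪ {A, C}
  {B, D, E}  = complement {A, C}
  — 13 sets.
Iteration 3 (2 new):
  {A, D}  = {D} ∪ {A}
  {B, E}  = complement {A, C, D}
  — 15 sets.
Iteration 4 adds 1:
  {B, C, E}  = complement {A, D}
  — 16 sets.
Iteration 5: already closed under ᶜ and ∪.

σ(𝒜) = { ∅, {A}, {C}, {D}, {A, C}, {A, D}, {B, E}, {C, D}, {A, B, E}, {A, C, D}, {B, C, E}, {B, D, E}, {A, B, C, E}, {A, B, D, E}, {B, C, D, E}, Ω }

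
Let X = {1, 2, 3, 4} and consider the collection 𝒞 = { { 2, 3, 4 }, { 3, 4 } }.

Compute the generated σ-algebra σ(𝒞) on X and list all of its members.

Take S₀ = 𝒞 ∪ {∅, X} = { {}, { 3, 4 }, { 2, 3, 4 }, X }.
Pass 1 (2 new):
  { 1 }  = complement { 2, 3, 4 }
  { 1, 2 }  = complement { 3, 4 }
  [6 total]
Pass 2 (1 new):
  { 1, 3, 4 }  = { 3, 4 } ∪ { 1 }
  [7 total]
Pass 3. New:
  { 2 }  = complement { 1, 3, 4 }
  [8 total]
Pass 4: stable.

Hence σ(𝒞) has 8 members: { {}, { 1 }, { 2 }, { 1, 2 }, { 3, 4 }, { 1, 3, 4 }, { 2, 3, 4 }, X }.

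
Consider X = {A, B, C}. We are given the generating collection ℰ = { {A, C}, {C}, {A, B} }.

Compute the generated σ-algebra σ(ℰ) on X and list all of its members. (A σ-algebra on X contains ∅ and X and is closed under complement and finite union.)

Initial family (5 sets): { {}, {C}, {A, B}, {A, C}, X }.
Pass 1. New:
  {B}  = ᶜ of {A, C}
  |family| = 6
Pass 2. New:
  {B, C}  = {C} ∪ {B}
  |family| = 7
Pass 3: 1 new —
  {A}  = ᶜ of {B, C}
  |family| = 8
Pass 4: closed — nothing new.

Therefore σ(ℰ) = { {}, {A}, {B}, {C}, {A, B}, {A, C}, {B, C}, X } (|σ(ℰ)| = 8).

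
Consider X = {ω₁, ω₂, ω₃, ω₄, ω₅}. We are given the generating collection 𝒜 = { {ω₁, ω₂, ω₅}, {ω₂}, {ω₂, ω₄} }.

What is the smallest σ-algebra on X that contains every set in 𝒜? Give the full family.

Begin from { {}, {ω₂}, {ω₂, ω₄}, {ω₁, ω₂, ω₅}, X } (that is, 𝒜 plus ∅ and X).
Iteration 1 adds 4:
  {ω₃, ω₄}  = {ω₁, ω₂, ω₅}ᶜ
  {ω₁, ω₃, ω₅}  = {ω₂, ω₄}ᶜ
  {ω₁, ω₂, ω₄, ω₅}  = {ω₁, ω₂, ω₅} ∪ {ω₂, ω₄}
  {ω₁, ω₃, ω₄, ω₅}  = {ω₂}ᶜ
  (now 9)
Iteration 2 adds 3:
  {ω₃}  = {ω₁, ω₂, ω₄, ω₅}ᶜ
  {ω₂, ω₃, ω₄}  = {ω₃, ω₄} ∪ {ω₂}
  {ω₁, ω₂, ω₃, ω₅}  = {ω₁, ω₃, ω₅} ∪ {ω₂}
  (now 12)
Iteration 3 adds 3:
  {ω₄}  = {ω₁, ω₂, ω₃, ω₅}ᶜ
  {ω₁, ω₅}  = {ω₂, ω₃, ω₄}ᶜ
  {ω₂, ω₃}  = {ω₃} ∪ {ω₂}
  (now 15)
Iteration 4: 1 new —
  {ω₁, ω₄, ω₅}  = {ω₂, ω₃}ᶜ
  (now 16)
Iteration 5: already closed under ᶜ and ∪.

Hence σ(𝒜) has 16 members: { {}, {ω₂}, {ω₃}, {ω₄}, {ω₁, ω₅}, {ω₂, ω₃}, {ω₂, ω₄}, {ω₃, ω₄}, {ω₁, ω₂, ω₅}, {ω₁, ω₃, ω₅}, {ω₁, ω₄, ω₅}, {ω₂, ω₃, ω₄}, {ω₁, ω₂, ω₃, ω₅}, {ω₁, ω₂, ω₄, ω₅}, {ω₁, ω₃, ω₄, ω₅}, X }.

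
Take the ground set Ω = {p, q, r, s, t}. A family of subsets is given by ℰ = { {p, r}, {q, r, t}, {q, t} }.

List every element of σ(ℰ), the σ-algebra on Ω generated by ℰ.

|σ(ℰ)| = 16.  σ(ℰ) = { {}, {p}, {r}, {s}, {p, r}, {p, s}, {q, t}, {r, s}, {p, q, t}, {p, r, s}, {q, r, t}, {q, s, t}, {p, q, r, t}, {p, q, s, t}, {q, r, s, t}, Ω }

Trace:
Start: ℰ ∪ {∅, Ω} = { {}, {p, r}, {q, t}, {q, r, t}, Ω }.
Pass 1 (4 new):
  {p, s}  = ᶜ of {q, r, t}
  {p, r, s}  = ᶜ of {q, t}
  {q, s, t}  = ᶜ of {p, r}
  {p, q, r, t}  = {q, t} ∪ {p, r}
  [9 total]
Pass 2 (3 new):
  {s}  = ᶜ of {p, q, r, t}
  {p, q, s, t}  = {q, t} ∪ {p, s}
  {q, r, s, t}  = {q, r, t} ∪ {q, s, t}
  [12 total]
Pass 3. New:
  {p}  = ᶜ of {q, r, s, t}
  {r}  = ᶜ of {p, q, s, t}
  [14 total]
Pass 4: +2 →
  {r, s}  = {r} ∪ {s}
  {p, q, t}  = {q, t} ∪ {p}
  [16 total]
Pass 5: closed — nothing new.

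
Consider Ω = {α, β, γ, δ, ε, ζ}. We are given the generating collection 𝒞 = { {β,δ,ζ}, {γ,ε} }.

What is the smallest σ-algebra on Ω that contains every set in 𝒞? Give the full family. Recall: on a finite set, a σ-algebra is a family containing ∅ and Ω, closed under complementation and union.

|σ(𝒞)| = 8.  σ(𝒞) = { ∅, {α}, {γ,ε}, {α,γ,ε}, {β,δ,ζ}, {α,β,δ,ζ}, {β,γ,δ,ε,ζ}, Ω }

Working:
Start: 𝒞 ∪ {∅, Ω} = { ∅, {γ,ε}, {β,δ,ζ}, Ω }.
Iteration 1. New:
  {α,γ,ε}  = {β,δ,ζ}ᶜ
  {α,β,δ,ζ}  = {γ,ε}ᶜ
  {β,γ,δ,ε,ζ}  = {β,δ,ζ} ∪ {γ,ε}
Iteration 2: 1 new —
  {α}  = {β,γ,δ,ε,ζ}ᶜ
Iteration 3 adds nothing — fixpoint reached.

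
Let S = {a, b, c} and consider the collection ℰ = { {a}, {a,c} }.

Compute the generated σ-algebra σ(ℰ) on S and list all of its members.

σ(ℰ) (8 sets): { {}, {a}, {b}, {c}, {a,b}, {a,c}, {b,c}, S }

Derivation:
Seed the family with ℰ together with ∅ and S: { {}, {a}, {a,c}, S }.
Iteration 1 adds 2:
  {b}  = {a,c}ᶜ
  {b,c}  = {a}ᶜ
  |family| = 6
Iteration 2 (1 new):
  {a,b}  = {b} ∪ {a}
  |family| = 7
Iteration 3: 1 new —
  {c}  = {a,b}ᶜ
  |family| = 8
Iteration 4: closed — nothing new.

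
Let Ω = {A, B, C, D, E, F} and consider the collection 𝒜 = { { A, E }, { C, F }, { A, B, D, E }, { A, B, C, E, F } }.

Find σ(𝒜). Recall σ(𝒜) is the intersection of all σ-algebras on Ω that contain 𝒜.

Start: 𝒜 ∪ {∅, Ω} = { ∅, { A, E }, { C, F }, { A, B, D, E }, { A, B, C, E, F }, Ω }.
Round 1: +3 →
  { D }  = complement { A, B, C, E, F }
  { A, C, E, F }  = { C, F } ∪ { A, E }
  { B, C, D, F }  = complement { A, E }
  — 9 sets.
Round 2: +4 →
  { B, D }  = complement { A, C, E, F }
  { A, D, E }  = { A, E } ∪ { D }
  { C, D, F }  = { C, F } ∪ { D }
  { A, C, D, E, F }  = { A, C, E, F } ∪ { D }
  — 13 sets.
Round 3: 3 new —
  { B }  = complement { A, C, D, E, F }
  { A, B, E }  = complement { C, D, F }
  { B, C, F }  = complement { A, D, E }
  — 16 sets.
Round 4: stable.

|σ(𝒜)| = 16.  σ(𝒜) = { ∅, { B }, { D }, { A, E }, { B, D }, { C, F }, { A, B, E }, { A, D, E }, { B, C, F }, { C, D, F }, { A, B, D, E }, { A, C, E, F }, { B, C, D, F }, { A, B, C, E, F }, { A, C, D, E, F }, Ω }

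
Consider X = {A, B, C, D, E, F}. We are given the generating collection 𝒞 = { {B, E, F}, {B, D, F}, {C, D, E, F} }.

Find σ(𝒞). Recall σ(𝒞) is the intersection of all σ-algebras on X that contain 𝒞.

Initial family (5 sets): { ∅, {B, D, F}, {B, E, F}, {C, D, E, F}, X }.
Round 1 (5 new):
  {A, B}  = X∖{C, D, E, F}
  {A, C, D}  = X∖{B, E, F}
  {A, C, E}  = X∖{B, D, F}
  {B, D, E, F}  = {B, D, F} ∪ {B, E, F}
  {B, C, D, E, F}  = {B, D, F} ∪ {C, D, E, F}
  [10 total]
Round 2 (11 new):
  {A}  = X∖{B, C, D, E, F}
  {A, C}  = X∖{B, D, E, F}
  {A, B, C, D}  = {A, B} ∪ {A, C, D}
  {A, B, C, E}  = {A, B} ∪ {A, C, E}
  {A, B, D, F}  = {B, D, F} ∪ {A, B}
  {A, B, E, F}  = {A, B} ∪ {B, E, F}
  {A, C, D, E}  = {A, C, E} ∪ {A, C, D}
  {A, B, C, D, F}  = {B, D, F} ∪ {A, C, D}
  {A, B, C, E, F}  = {A, C, E} ∪ {B, E, F}
  {A, B, D, E, F}  = {A, B} ∪ {B, D, E, F}
  {A, C, D, E, F}  = {C, D, E, F} ∪ {A, C, E}
  [21 total]
Round 3. New:
  {B}  = X∖{A, C, D, E, F}
  {C}  = X∖{A, B, D, E, F}
  {D}  = X∖{A, B, C, E, F}
  {E}  = X∖{A, B, C, D, F}
  {B, F}  = X∖{A, C, D, E}
  {C, D}  = X∖{A, B, E, F}
  {C, E}  = X∖{A, B, D, F}
  {D, F}  = X∖{A, B, C, E}
  {E, F}  = X∖{A, B, C, D}
  {A, B, C}  = {A, C} ∪ {A, B}
  {A, B, C, D, E}  = {A, C, E} ∪ {A, B, C, D}
  [32 total]
Round 4 (24 new):
  {F}  = X∖{A, B, C, D, E}
  {A, D}  = {A} ∪ {D}
  {A, E}  = {A} ∪ {E}
  {B, C}  = {B} ∪ {C}
  {B, D}  = {B} ∪ {D}
  {B, E}  = {B} ∪ {E}
  {D, E}  = {E} ∪ {D}
  {A, B, D}  = {A, B} ∪ {D}
  {A, B, E}  = {A, B} ∪ {E}
  {A, B, F}  = {A, B} ∪ {B, F}
  {A, D, F}  = {A} ∪ {D, F}
  {A, E, F}  = {E, F} ∪ {A}
  {B, C, D}  = {C, D} ∪ {B}
  {B, C, E}  = {B} ∪ {C, E}
  {B, C, F}  = {B, F} ∪ {C}
  {C, D, E}  = {C, D} ∪ {E}
  {C, D, F}  = {C, D} ∪ {D, F}
  {C, E, F}  = {E, F} ∪ {C}
  {D, E, F}  = X∖{A, B, C}
  {A, B, C, F}  = {A, B, C} ∪ {B, F}
  {A, C, D, F}  = {A, C, D} ∪ {D, F}
  {A, C, E, F}  = {E, F} ∪ {A, C, E}
  {B, C, D, F}  = {B, D, F} ∪ {C, D}
  {B, C, E, F}  = {B, E, F} ∪ {C}
  [56 total]
Round 5 adds 8:
  {A, F}  = {F} ∪ {A}
  {C, F}  = {F} ∪ {C}
  {A, C, F}  = {A, C} ∪ {F}
  {A, D, E}  = X∖{B, C, F}
  {B, D, E}  = {B, E} ∪ {D, E}
  {A, B, D, E}  = {B, E} ∪ {A, D}
  {A, D, E, F}  = X∖{B, C}
  {B, C, D, E}  = {B, E} ∪ {C, D, E}
  [64 total]
Round 6: no new sets; the family is a σ-algebra.

Therefore σ(𝒞) = { ∅, {A}, {B}, {C}, {D}, {E}, {F}, {A, B}, {A, C}, {A, D}, {A, E}, {A, F}, {B, C}, {B, D}, {B, E}, {B, F}, {C, D}, {C, E}, {C, F}, {D, E}, {D, F}, {E, F}, {A, B, C}, {A, B, D}, {A, B, E}, {A, B, F}, {A, C, D}, {A, C, E}, {A, C, F}, {A, D, E}, {A, D, F}, {A, E, F}, {B, C, D}, {B, C, E}, {B, C, F}, {B, D, E}, {B, D, F}, {B, E, F}, {C, D, E}, {C, D, F}, {C, E, F}, {D, E, F}, {A, B, C, D}, {A, B, C, E}, {A, B, C, F}, {A, B, D, E}, {A, B, D, F}, {A, B, E, F}, {A, C, D, E}, {A, C, D, F}, {A, C, E, F}, {A, D, E, F}, {B, C, D, E}, {B, C, D, F}, {B, C, E, F}, {B, D, E, F}, {C, D, E, F}, {A, B, C, D, E}, {A, B, C, D, F}, {A, B, C, E, F}, {A, B, D, E, F}, {A, C, D, E, F}, {B, C, D, E, F}, X } (|σ(𝒞)| = 64).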